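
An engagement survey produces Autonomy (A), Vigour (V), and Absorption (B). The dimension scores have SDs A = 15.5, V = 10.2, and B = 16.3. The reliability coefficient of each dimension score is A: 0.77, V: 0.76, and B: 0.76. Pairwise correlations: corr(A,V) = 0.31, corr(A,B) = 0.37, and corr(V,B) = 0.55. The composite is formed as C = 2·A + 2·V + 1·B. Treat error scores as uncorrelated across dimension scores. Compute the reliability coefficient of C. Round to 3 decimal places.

0.861

Var(C) = 2²·15.5² + 2²·10.2² + 16.3² + 2·[4·15.5·10.2·0.31 + 2·15.5·16.3·0.37 + 2·10.2·16.3·0.55] = 1642.85 + 1131.78 = 2774.63.
Under uncorrelated errors the observed covariances equal the true-score covariances, so only the own-variance terms attenuate.
True-score variance = [2²·15.5²·0.77 + 2²·10.2²·0.76 + 16.3²·0.76] + 1131.78 = 1258.18 + 1131.78 = 2389.96.
Reliability = 2389.96 / 2774.63 = 0.861.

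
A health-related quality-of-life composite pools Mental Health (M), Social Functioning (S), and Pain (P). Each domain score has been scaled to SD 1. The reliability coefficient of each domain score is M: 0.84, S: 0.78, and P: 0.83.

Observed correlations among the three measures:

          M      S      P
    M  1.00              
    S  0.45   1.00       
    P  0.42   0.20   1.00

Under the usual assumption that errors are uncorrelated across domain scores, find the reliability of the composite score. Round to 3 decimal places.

Var(M+S+P) = 3 + 2·[0.45 + 0.42 + 0.20] = 3 + 2.14 = 5.14.
Because errors are independent across components, Cov(Tᵢ,Tⱼ) = Cov(Xᵢ,Xⱼ); the off-diagonal part of the true-score variance is the same as above.
True-score variance = [0.84 + 0.78 + 0.83] + 2.14 = 2.45 + 2.14 = 4.59.
Reliability = 4.59 / 5.14 = 0.893.

0.893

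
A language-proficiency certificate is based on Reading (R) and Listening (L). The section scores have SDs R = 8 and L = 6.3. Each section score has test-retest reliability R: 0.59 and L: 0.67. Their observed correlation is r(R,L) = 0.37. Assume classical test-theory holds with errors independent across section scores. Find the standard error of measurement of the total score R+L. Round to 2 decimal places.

Var(total) = 103.69 + 37.296 = 140.986.
True-score variance = 64.3523 + 37.296 = 101.648, so reliability = 0.7210.
Error variance = 140.986 − 101.648 = 39.3377; SEM = √39.3377 = 6.27.

6.27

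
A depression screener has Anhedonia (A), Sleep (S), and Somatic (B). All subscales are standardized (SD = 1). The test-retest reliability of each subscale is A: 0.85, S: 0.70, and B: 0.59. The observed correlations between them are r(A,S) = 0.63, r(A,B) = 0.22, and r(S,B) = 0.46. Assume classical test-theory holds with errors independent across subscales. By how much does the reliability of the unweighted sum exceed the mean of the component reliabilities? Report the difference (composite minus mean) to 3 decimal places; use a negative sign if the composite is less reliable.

0.134

Var(sum) = 3 + 2.62 = 5.62; true-score variance = 2.14 + 2.62 = 4.76; composite reliability = 0.8470.
Mean component reliability = 0.7133.
Difference = 0.8470 − 0.7133 = 0.134.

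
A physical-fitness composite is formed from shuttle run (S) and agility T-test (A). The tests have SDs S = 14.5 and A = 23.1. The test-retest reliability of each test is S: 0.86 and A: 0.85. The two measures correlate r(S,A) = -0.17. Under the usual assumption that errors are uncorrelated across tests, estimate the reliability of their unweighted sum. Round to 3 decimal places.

Var(S+A) = 14.5² + 23.1² + 2·[14.5·23.1·(-0.17)] = 743.86 − 113.883 = 629.977.
Because errors are independent across components, Cov(Tᵢ,Tⱼ) = Cov(Xᵢ,Xⱼ); the off-diagonal part of the true-score variance is the same as above.
True-score variance = [14.5²·0.86 + 23.1²·0.85] − 113.883 = 634.383 − 113.883 = 520.5.
Reliability = 520.5 / 629.977 = 0.826.

0.826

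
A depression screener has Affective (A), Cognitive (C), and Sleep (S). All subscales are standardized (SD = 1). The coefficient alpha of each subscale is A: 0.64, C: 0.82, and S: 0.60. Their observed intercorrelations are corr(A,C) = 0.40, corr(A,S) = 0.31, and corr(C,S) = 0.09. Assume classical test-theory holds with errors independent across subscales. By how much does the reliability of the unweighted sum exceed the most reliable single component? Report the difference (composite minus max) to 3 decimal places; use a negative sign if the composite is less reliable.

-0.024

Var(sum) = 3 + 1.6 = 4.6; true-score variance = 2.06 + 1.6 = 3.66; composite reliability = 0.7957.
Max component reliability = 0.8200.
Difference = 0.7957 − 0.8200 = -0.024.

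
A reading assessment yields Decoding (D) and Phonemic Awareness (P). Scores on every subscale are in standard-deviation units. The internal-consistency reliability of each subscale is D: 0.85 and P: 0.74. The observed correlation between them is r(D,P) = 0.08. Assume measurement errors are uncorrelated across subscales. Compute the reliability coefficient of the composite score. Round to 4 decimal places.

Var(D+P) = 2 + 2·[0.08] = 2 + 0.16 = 2.16.
Under uncorrelated errors the observed covariances equal the true-score covariances, so only the own-variance terms attenuate.
True-score variance = [0.85 + 0.74] + 0.16 = 1.59 + 0.16 = 1.75.
Reliability = 1.75 / 2.16 = 0.8102.

0.8102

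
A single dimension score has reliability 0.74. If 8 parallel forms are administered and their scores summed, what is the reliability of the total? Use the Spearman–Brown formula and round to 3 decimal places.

ρ_k = kρ / (1 + (k−1)ρ) = 8·0.74 / (1 + 7·0.74) = 5.920 / 6.180 = 0.958.

0.958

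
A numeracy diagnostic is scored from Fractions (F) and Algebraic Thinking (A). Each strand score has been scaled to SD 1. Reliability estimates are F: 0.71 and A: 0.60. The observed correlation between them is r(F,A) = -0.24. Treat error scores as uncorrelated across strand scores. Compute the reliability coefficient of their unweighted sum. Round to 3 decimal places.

0.546

Var(F+A) = 2 + 2·[(-0.24)] = 2 − 0.48 = 1.52.
Under uncorrelated errors the observed covariances equal the true-score covariances, so only the own-variance terms attenuate.
True-score variance = [0.71 + 0.60] − 0.48 = 1.31 − 0.48 = 0.83.
Reliability = 0.83 / 1.52 = 0.546.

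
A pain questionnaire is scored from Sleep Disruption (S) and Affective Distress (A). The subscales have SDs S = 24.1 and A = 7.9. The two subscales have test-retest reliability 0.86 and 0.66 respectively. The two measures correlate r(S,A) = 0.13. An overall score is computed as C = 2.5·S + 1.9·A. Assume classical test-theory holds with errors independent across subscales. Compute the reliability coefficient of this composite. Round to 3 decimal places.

Var(C) = 2.5²·24.1² + 1.9²·7.9² + 2·[4.75·24.1·7.9·0.13] = 3855.36 + 235.132 = 4090.49.
Because errors are independent across components, Cov(Tᵢ,Tⱼ) = Cov(Xᵢ,Xⱼ); the off-diagonal part of the true-score variance is the same as above.
True-score variance = [2.5²·24.1²·0.86 + 1.9²·7.9²·0.66] + 235.132 = 3270.55 + 235.132 = 3505.68.
Reliability = 3505.68 / 4090.49 = 0.857.

0.857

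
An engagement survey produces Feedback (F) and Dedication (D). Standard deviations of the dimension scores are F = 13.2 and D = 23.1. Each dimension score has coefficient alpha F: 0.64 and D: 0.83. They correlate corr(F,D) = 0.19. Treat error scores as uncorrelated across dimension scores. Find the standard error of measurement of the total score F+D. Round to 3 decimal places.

12.387

Var(total) = 707.85 + 115.87 = 823.72.
True-score variance = 554.41 + 115.87 = 670.279, so reliability = 0.8137.
Error variance = 823.72 − 670.279 = 153.44; SEM = √153.44 = 12.387.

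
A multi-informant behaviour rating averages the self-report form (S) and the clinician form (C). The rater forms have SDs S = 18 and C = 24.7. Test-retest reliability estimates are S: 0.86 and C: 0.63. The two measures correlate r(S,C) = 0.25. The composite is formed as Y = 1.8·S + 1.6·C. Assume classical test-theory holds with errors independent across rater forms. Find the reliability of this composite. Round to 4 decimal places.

0.7771

Var(Y) = 1.8²·18² + 1.6²·24.7² + 2·[2.88·18·24.7·0.25] = 2611.59 + 640.224 = 3251.81.
Under uncorrelated errors the observed covariances equal the true-score covariances, so only the own-variance terms attenuate.
True-score variance = [1.8²·18²·0.86 + 1.6²·24.7²·0.63] + 640.224 = 1886.75 + 640.224 = 2526.97.
Reliability = 2526.97 / 3251.81 = 0.7771.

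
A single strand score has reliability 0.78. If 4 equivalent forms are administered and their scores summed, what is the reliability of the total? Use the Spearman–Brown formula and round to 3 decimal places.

0.934

ρ_k = kρ / (1 + (k−1)ρ) = 4·0.78 / (1 + 3·0.78) = 3.120 / 3.340 = 0.934.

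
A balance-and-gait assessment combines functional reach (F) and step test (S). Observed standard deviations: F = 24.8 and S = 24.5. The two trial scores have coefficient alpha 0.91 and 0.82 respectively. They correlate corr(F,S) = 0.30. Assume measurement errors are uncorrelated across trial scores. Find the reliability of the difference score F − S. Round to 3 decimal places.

Var(F−S) = 24.8² + 24.5² − 2·24.8·24.5·0.30 = 1215.29 − 364.56 = 850.73.
Because errors are independent across components, Cov(Tᵢ,Tⱼ) = Cov(Xᵢ,Xⱼ); the off-diagonal part of the true-score variance is the same as above.
True-score variance = [24.8²·0.91 + 24.5²·0.82] − 364.56 = 1051.89 − 364.56 = 687.331.
Reliability = 687.331 / 850.73 = 0.808.

0.808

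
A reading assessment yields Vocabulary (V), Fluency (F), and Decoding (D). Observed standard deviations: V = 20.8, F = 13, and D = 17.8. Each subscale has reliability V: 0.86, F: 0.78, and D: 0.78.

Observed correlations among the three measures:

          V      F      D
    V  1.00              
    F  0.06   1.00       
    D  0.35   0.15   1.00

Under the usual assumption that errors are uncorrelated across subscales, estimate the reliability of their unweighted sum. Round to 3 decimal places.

Var(V+F+D) = 20.8² + 13² + 17.8² + 2·[20.8·13·0.06 + 20.8·17.8·0.35 + 13·17.8·0.15] = 918.48 + 361.036 = 1279.52.
With uncorrelated errors the cross-covariances are all true-score covariance, so they carry over unchanged; only the diagonal terms shrink to ρᵢσᵢ².
True-score variance = [20.8²·0.86 + 13²·0.78 + 17.8²·0.78] + 361.036 = 751.026 + 361.036 = 1112.06.
Reliability = 1112.06 / 1279.52 = 0.869.

0.869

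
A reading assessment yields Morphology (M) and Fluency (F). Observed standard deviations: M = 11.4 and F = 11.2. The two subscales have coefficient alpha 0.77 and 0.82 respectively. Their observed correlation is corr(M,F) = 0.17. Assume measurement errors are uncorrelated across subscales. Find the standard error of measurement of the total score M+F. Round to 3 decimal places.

Var(total) = 255.4 + 43.4112 = 298.811.
True-score variance = 202.93 + 43.4112 = 246.341, so reliability = 0.8244.
Error variance = 298.811 − 246.341 = 52.47; SEM = √52.47 = 7.244.

7.244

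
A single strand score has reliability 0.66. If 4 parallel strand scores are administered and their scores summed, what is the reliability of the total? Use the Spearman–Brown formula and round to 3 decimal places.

ρ_k = kρ / (1 + (k−1)ρ) = 4·0.66 / (1 + 3·0.66) = 2.640 / 2.980 = 0.886.

0.886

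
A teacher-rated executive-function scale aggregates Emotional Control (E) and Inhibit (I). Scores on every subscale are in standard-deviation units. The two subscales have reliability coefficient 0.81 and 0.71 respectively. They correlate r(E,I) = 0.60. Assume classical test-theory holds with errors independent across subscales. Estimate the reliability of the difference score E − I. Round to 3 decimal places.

Var(E−I) = 1 + 1 − 2·0.60 = 2 − 1.2 = 0.8.
With uncorrelated errors the cross-covariances are all true-score covariance, so they carry over unchanged; only the diagonal terms shrink to ρᵢσᵢ².
True-score variance = [0.81 + 0.71] − 1.2 = 1.52 − 1.2 = 0.32.
Reliability = 0.32 / 0.8 = 0.400.

0.400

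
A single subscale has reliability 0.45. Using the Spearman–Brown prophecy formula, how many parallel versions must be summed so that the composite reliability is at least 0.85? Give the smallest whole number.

k ≥ ρ*(1−ρ₁)/(ρ₁(1−ρ*)) = 0.85·0.55 / (0.45·0.15) = 6.926.
Smallest integer k = 7.

7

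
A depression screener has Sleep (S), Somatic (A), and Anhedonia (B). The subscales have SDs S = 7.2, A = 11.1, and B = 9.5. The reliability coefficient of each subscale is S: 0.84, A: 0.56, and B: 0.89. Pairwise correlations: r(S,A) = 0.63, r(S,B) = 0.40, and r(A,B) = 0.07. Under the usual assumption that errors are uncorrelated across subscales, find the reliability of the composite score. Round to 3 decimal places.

0.834

Var(S+A+B) = 7.2² + 11.1² + 9.5² + 2·[7.2·11.1·0.63 + 7.2·9.5·0.40 + 11.1·9.5·0.07] = 265.3 + 170.182 = 435.482.
With uncorrelated errors the cross-covariances are all true-score covariance, so they carry over unchanged; only the diagonal terms shrink to ρᵢσᵢ².
True-score variance = [7.2²·0.84 + 11.1²·0.56 + 9.5²·0.89] + 170.182 = 192.866 + 170.182 = 363.048.
Reliability = 363.048 / 435.482 = 0.834.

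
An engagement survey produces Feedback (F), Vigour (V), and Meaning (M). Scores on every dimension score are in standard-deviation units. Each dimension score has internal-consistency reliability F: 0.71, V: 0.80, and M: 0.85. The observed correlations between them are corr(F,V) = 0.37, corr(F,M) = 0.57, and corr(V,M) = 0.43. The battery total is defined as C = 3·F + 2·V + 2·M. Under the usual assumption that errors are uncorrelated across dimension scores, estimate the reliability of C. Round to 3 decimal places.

Var(C) = 3² + 2² + 2² + 2·[6·0.37 + 6·0.57 + 4·0.43] = 17 + 14.72 = 31.72.
With uncorrelated errors the cross-covariances are all true-score covariance, so they carry over unchanged; only the diagonal terms shrink to ρᵢσᵢ².
True-score variance = [3²·0.71 + 2²·0.80 + 2²·0.85] + 14.72 = 12.99 + 14.72 = 27.71.
Reliability = 27.71 / 31.72 = 0.874.

0.874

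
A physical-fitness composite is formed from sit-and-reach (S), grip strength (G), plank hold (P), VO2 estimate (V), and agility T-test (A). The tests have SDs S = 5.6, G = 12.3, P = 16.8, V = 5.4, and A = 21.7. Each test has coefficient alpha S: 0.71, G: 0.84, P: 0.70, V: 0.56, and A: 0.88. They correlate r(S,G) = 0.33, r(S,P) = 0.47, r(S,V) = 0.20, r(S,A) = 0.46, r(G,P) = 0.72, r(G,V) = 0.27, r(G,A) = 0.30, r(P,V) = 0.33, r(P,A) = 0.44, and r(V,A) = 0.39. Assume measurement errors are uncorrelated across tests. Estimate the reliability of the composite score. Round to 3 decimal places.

0.914

Var(S+G+P+V+A) = 5.6² + 12.3² + 16.8² + 5.4² + 21.7² + 2·[5.6·12.3·0.33 + 5.6·16.8·0.47 + 5.6·5.4·0.20 + 5.6·21.7·0.46 + 12.3·16.8·0.72 + 12.3·5.4·0.27 + 12.3·21.7·0.30 + 16.8·5.4·0.33 + 16.8·21.7·0.44 + 5.4·21.7·0.39] = 964.94 + 1223.45 = 2188.39.
Because errors are independent across components, Cov(Tᵢ,Tⱼ) = Cov(Xᵢ,Xⱼ); the off-diagonal part of the true-score variance is the same as above.
True-score variance = [5.6²·0.71 + 12.3²·0.84 + 16.8²·0.70 + 5.4²·0.56 + 21.7²·0.88] + 1223.45 = 777.63 + 1223.45 = 2001.08.
Reliability = 2001.08 / 2188.39 = 0.914.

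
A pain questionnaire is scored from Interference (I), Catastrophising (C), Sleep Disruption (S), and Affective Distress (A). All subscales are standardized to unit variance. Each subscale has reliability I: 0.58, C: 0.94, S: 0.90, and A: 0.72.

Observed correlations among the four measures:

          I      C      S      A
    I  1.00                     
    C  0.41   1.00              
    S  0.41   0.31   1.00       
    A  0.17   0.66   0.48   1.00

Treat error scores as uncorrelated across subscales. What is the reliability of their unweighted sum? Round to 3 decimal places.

Var(I+C+S+A) = 4 + 2·[0.41 + 0.41 + 0.17 + 0.31 + 0.66 + 0.48] = 4 + 4.88 = 8.88.
With uncorrelated errors the cross-covariances are all true-score covariance, so they carry over unchanged; only the diagonal terms shrink to ρᵢσᵢ².
True-score variance = [0.58 + 0.94 + 0.90 + 0.72] + 4.88 = 3.14 + 4.88 = 8.02.
Reliability = 8.02 / 8.88 = 0.903.

0.903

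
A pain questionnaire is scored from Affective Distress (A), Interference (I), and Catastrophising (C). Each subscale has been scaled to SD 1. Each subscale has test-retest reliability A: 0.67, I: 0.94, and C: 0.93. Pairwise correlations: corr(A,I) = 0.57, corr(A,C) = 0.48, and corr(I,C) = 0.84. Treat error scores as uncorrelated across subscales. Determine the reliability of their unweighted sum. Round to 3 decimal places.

0.932

Var(A+I+C) = 3 + 2·[0.57 + 0.48 + 0.84] = 3 + 3.78 = 6.78.
Under uncorrelated errors the observed covariances equal the true-score covariances, so only the own-variance terms attenuate.
True-score variance = [0.67 + 0.94 + 0.93] + 3.78 = 2.54 + 3.78 = 6.32.
Reliability = 6.32 / 6.78 = 0.932.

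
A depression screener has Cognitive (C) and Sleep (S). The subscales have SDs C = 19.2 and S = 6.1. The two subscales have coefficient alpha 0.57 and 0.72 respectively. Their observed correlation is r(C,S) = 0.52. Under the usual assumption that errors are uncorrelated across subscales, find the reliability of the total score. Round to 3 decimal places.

Var(C+S) = 19.2² + 6.1² + 2·[19.2·6.1·0.52] = 405.85 + 121.805 = 527.655.
Under uncorrelated errors the observed covariances equal the true-score covariances, so only the own-variance terms attenuate.
True-score variance = [19.2²·0.57 + 6.1²·0.72] + 121.805 = 236.916 + 121.805 = 358.721.
Reliability = 358.721 / 527.655 = 0.680.

0.680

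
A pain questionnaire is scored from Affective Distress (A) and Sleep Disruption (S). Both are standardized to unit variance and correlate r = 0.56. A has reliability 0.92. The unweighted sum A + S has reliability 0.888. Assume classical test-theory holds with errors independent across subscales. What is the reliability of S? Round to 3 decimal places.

0.731

Var(A+S) = 2 + 2·0.56 = 3.120.
True-score variance = ρ_A + ρ_S + 2·0.56, so 0.888 = (0.92 + ρ_S + 1.12) / 3.120.
ρ_S = 0.888·3.120 − 0.92 − 1.12 = 0.731.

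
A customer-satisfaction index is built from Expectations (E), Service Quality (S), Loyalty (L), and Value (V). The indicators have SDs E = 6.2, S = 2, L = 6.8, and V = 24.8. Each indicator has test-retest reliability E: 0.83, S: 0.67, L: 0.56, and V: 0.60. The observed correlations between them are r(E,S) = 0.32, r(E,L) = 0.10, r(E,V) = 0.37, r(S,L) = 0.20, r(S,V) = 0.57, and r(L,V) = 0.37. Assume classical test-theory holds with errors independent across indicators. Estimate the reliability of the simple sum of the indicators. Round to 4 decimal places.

Var(E+S+L+V) = 6.2² + 2² + 6.8² + 24.8² + 2·[6.2·2·0.32 + 6.2·6.8·0.10 + 6.2·24.8·0.37 + 2·6.8·0.20 + 2·24.8·0.57 + 6.8·24.8·0.37] = 703.72 + 316.928 = 1020.65.
Under uncorrelated errors the observed covariances equal the true-score covariances, so only the own-variance terms attenuate.
True-score variance = [6.2²·0.83 + 2²·0.67 + 6.8²·0.56 + 24.8²·0.60] + 316.928 = 429.504 + 316.928 = 746.432.
Reliability = 746.432 / 1020.65 = 0.7313.

0.7313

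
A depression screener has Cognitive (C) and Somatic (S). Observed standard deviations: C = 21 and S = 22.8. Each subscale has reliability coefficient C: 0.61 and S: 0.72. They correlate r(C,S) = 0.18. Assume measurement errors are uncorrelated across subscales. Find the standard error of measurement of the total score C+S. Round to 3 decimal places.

17.820

Var(total) = 960.84 + 172.368 = 1133.21.
True-score variance = 643.295 + 172.368 = 815.663, so reliability = 0.7198.
Error variance = 1133.21 − 815.663 = 317.545; SEM = √317.545 = 17.820.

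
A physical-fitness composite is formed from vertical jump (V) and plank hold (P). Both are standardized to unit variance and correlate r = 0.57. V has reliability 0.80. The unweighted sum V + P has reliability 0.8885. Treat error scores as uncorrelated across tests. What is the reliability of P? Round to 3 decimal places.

Var(V+P) = 2 + 2·0.57 = 3.140.
True-score variance = ρ_V + ρ_P + 2·0.57, so 0.8885 = (0.80 + ρ_P + 1.14) / 3.140.
ρ_P = 0.8885·3.140 − 0.80 − 1.14 = 0.850.

0.850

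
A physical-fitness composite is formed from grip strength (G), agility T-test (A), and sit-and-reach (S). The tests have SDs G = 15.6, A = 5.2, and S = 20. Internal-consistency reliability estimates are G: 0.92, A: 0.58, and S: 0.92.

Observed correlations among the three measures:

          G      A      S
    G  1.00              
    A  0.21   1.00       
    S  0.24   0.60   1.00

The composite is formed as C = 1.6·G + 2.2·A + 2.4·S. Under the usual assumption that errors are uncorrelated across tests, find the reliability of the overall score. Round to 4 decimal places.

0.9345

Var(C) = 1.6²·15.6² + 2.2²·5.2² + 2.4²·20² + 2·[3.52·15.6·5.2·0.21 + 3.84·15.6·20·0.24 + 5.28·5.2·20·0.60] = 3057.88 + 1353.95 = 4411.83.
Because errors are independent across components, Cov(Tᵢ,Tⱼ) = Cov(Xᵢ,Xⱼ); the off-diagonal part of the true-score variance is the same as above.
True-score variance = [1.6²·15.6²·0.92 + 2.2²·5.2²·0.58 + 2.4²·20²·0.92] + 1353.95 = 2768.75 + 1353.95 = 4122.7.
Reliability = 4122.7 / 4411.83 = 0.9345.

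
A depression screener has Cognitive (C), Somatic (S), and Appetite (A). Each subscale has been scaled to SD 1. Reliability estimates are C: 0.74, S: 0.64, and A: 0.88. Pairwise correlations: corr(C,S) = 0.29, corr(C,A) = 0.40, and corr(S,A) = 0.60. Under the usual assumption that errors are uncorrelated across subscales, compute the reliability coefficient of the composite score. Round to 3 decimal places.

0.867

Var(C+S+A) = 3 + 2·[0.29 + 0.40 + 0.60] = 3 + 2.58 = 5.58.
Because errors are independent across components, Cov(Tᵢ,Tⱼ) = Cov(Xᵢ,Xⱼ); the off-diagonal part of the true-score variance is the same as above.
True-score variance = [0.74 + 0.64 + 0.88] + 2.58 = 2.26 + 2.58 = 4.84.
Reliability = 4.84 / 5.58 = 0.867.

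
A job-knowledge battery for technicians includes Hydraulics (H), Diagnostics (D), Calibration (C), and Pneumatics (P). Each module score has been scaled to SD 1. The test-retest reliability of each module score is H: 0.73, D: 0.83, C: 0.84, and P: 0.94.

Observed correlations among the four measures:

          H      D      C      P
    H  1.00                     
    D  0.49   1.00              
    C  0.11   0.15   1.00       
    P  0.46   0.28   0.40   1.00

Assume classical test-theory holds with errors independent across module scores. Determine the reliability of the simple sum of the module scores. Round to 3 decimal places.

0.915

Var(H+D+C+P) = 4 + 2·[0.49 + 0.11 + 0.46 + 0.15 + 0.28 + 0.40] = 4 + 3.78 = 7.78.
Under uncorrelated errors the observed covariances equal the true-score covariances, so only the own-variance terms attenuate.
True-score variance = [0.73 + 0.83 + 0.84 + 0.94] + 3.78 = 3.34 + 3.78 = 7.12.
Reliability = 7.12 / 7.78 = 0.915.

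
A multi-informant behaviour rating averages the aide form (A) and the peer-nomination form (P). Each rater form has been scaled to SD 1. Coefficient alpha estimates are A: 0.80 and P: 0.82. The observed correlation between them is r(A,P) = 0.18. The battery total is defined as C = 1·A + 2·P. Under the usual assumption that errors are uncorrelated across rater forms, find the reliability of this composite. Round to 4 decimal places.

Var(C) = 1 + 2² + 2·[2·0.18] = 5 + 0.72 = 5.72.
With uncorrelated errors the cross-covariances are all true-score covariance, so they carry over unchanged; only the diagonal terms shrink to ρᵢσᵢ².
True-score variance = [0.80 + 2²·0.82] + 0.72 = 4.08 + 0.72 = 4.8.
Reliability = 4.8 / 5.72 = 0.8392.

0.8392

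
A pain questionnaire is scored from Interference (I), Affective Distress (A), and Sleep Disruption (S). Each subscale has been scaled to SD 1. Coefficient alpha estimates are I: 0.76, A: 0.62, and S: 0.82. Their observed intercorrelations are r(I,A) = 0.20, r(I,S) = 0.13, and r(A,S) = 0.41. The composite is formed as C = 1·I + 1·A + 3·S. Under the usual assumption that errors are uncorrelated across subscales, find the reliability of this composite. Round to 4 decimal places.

0.8470

Var(C) = 1 + 1 + 3² + 2·[0.20 + 3·0.13 + 3·0.41] = 11 + 3.64 = 14.64.
Because errors are independent across components, Cov(Tᵢ,Tⱼ) = Cov(Xᵢ,Xⱼ); the off-diagonal part of the true-score variance is the same as above.
True-score variance = [0.76 + 0.62 + 3²·0.82] + 3.64 = 8.76 + 3.64 = 12.4.
Reliability = 12.4 / 14.64 = 0.8470.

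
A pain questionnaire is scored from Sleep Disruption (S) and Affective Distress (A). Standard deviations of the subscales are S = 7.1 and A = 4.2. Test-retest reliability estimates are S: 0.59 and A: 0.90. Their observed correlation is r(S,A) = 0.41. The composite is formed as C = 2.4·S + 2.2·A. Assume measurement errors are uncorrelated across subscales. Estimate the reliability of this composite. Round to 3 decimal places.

0.747

Var(C) = 2.4²·7.1² + 2.2²·4.2² + 2·[5.28·7.1·4.2·0.41] = 375.739 + 129.109 = 504.848.
Under uncorrelated errors the observed covariances equal the true-score covariances, so only the own-variance terms attenuate.
True-score variance = [2.4²·7.1²·0.59 + 2.2²·4.2²·0.90] + 129.109 = 248.153 + 129.109 = 377.262.
Reliability = 377.262 / 504.848 = 0.747.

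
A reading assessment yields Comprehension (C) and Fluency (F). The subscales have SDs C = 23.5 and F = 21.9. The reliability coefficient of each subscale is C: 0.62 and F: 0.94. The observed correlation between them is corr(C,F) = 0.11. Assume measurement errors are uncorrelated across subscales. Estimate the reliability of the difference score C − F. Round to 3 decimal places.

Var(C−F) = 23.5² + 21.9² − 2·23.5·21.9·0.11 = 1031.86 − 113.223 = 918.637.
Under uncorrelated errors the observed covariances equal the true-score covariances, so only the own-variance terms attenuate.
True-score variance = [23.5²·0.62 + 21.9²·0.94] − 113.223 = 793.228 − 113.223 = 680.005.
Reliability = 680.005 / 918.637 = 0.740.

0.740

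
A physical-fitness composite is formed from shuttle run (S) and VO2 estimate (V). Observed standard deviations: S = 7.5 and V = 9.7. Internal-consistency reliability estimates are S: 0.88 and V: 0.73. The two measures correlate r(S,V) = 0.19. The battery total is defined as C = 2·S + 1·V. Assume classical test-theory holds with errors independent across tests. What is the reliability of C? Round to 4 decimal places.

Var(C) = 2²·7.5² + 9.7² + 2·[2·7.5·9.7·0.19] = 319.09 + 55.29 = 374.38.
Under uncorrelated errors the observed covariances equal the true-score covariances, so only the own-variance terms attenuate.
True-score variance = [2²·7.5²·0.88 + 9.7²·0.73] + 55.29 = 266.686 + 55.29 = 321.976.
Reliability = 321.976 / 374.38 = 0.8600.

0.8600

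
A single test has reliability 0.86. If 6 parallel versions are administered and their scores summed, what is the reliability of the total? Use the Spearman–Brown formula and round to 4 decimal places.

ρ_k = kρ / (1 + (k−1)ρ) = 6·0.86 / (1 + 5·0.86) = 5.160 / 5.300 = 0.9736.

0.9736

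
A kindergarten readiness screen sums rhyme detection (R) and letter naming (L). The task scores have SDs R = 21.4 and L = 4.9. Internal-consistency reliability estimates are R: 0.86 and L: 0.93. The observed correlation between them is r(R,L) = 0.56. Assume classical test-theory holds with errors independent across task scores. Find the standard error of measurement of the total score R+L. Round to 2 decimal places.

8.11

Var(total) = 481.97 + 117.443 = 599.413.
True-score variance = 416.175 + 117.443 = 533.618, so reliability = 0.8902.
Error variance = 599.413 − 533.618 = 65.7951; SEM = √65.7951 = 8.11.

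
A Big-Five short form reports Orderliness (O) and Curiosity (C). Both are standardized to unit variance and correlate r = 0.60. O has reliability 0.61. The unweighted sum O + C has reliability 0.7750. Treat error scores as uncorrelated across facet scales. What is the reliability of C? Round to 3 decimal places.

Var(O+C) = 2 + 2·0.60 = 3.200.
True-score variance = ρ_O + ρ_C + 2·0.60, so 0.7750 = (0.61 + ρ_C + 1.20) / 3.200.
ρ_C = 0.7750·3.200 − 0.61 − 1.20 = 0.670.

0.670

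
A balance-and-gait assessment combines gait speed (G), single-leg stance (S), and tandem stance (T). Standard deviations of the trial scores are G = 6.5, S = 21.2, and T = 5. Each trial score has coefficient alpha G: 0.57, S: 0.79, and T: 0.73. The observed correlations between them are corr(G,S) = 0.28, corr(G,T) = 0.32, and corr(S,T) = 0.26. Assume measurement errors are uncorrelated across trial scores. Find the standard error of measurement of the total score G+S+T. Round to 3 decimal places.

10.922

Var(total) = 516.69 + 153.088 = 669.778.
True-score variance = 397.39 + 153.088 = 550.478, so reliability = 0.8219.
Error variance = 669.778 − 550.478 = 119.3; SEM = √119.3 = 10.922.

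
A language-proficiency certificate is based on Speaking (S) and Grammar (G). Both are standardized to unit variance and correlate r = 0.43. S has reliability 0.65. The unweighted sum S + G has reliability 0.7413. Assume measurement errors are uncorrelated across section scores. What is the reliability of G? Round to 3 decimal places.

Var(S+G) = 2 + 2·0.43 = 2.860.
True-score variance = ρ_S + ρ_G + 2·0.43, so 0.7413 = (0.65 + ρ_G + 0.86) / 2.860.
ρ_G = 0.7413·2.860 − 0.65 − 0.86 = 0.610.

0.610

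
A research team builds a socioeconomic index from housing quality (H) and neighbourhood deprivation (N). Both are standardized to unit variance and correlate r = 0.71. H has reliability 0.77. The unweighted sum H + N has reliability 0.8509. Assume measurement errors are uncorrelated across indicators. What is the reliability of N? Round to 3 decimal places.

Var(H+N) = 2 + 2·0.71 = 3.420.
True-score variance = ρ_H + ρ_N + 2·0.71, so 0.8509 = (0.77 + ρ_N + 1.42) / 3.420.
ρ_N = 0.8509·3.420 − 0.77 − 1.42 = 0.720.

0.720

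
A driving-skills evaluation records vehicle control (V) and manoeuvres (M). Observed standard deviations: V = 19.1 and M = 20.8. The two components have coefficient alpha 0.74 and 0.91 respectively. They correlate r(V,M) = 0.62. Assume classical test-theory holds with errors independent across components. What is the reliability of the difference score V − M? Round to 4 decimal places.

0.5611

Var(V−M) = 19.1² + 20.8² − 2·19.1·20.8·0.62 = 797.45 − 492.627 = 304.823.
Because errors are independent across components, Cov(Tᵢ,Tⱼ) = Cov(Xᵢ,Xⱼ); the off-diagonal part of the true-score variance is the same as above.
True-score variance = [19.1²·0.74 + 20.8²·0.91] − 492.627 = 663.662 − 492.627 = 171.035.
Reliability = 171.035 / 304.823 = 0.5611.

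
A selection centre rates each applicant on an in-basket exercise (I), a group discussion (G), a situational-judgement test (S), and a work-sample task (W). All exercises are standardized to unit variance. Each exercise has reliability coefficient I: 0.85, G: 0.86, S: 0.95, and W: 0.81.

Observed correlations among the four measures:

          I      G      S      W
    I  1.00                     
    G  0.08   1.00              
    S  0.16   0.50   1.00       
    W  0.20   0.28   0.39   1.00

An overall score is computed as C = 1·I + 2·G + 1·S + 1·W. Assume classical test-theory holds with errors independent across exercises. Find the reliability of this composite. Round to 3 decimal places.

Var(C) = 1 + 2² + 1 + 1 + 2·[2·0.08 + 0.16 + 0.20 + 2·0.50 + 2·0.28 + 0.39] = 7 + 4.94 = 11.94.
Under uncorrelated errors the observed covariances equal the true-score covariances, so only the own-variance terms attenuate.
True-score variance = [0.85 + 2²·0.86 + 0.95 + 0.81] + 4.94 = 6.05 + 4.94 = 10.99.
Reliability = 10.99 / 11.94 = 0.920.

0.920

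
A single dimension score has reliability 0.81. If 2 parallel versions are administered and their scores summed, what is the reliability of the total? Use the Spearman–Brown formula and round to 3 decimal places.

ρ_k = kρ / (1 + (k−1)ρ) = 2·0.81 / (1 + 1·0.81) = 1.620 / 1.810 = 0.895.

0.895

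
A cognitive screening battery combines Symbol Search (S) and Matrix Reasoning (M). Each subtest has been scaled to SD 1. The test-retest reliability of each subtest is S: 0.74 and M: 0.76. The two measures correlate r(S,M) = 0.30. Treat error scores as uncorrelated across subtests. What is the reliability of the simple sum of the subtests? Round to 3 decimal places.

Var(S+M) = 2 + 2·[0.30] = 2 + 0.6 = 2.6.
With uncorrelated errors the cross-covariances are all true-score covariance, so they carry over unchanged; only the diagonal terms shrink to ρᵢσᵢ².
True-score variance = [0.74 + 0.76] + 0.6 = 1.5 + 0.6 = 2.1.
Reliability = 2.1 / 2.6 = 0.808.

0.808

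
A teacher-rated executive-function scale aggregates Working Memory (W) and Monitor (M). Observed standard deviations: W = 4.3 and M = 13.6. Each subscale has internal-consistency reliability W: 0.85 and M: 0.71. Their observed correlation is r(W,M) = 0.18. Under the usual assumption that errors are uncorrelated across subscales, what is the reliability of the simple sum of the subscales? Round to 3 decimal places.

Var(W+M) = 4.3² + 13.6² + 2·[4.3·13.6·0.18] = 203.45 + 21.0528 = 224.503.
With uncorrelated errors the cross-covariances are all true-score covariance, so they carry over unchanged; only the diagonal terms shrink to ρᵢσᵢ².
True-score variance = [4.3²·0.85 + 13.6²·0.71] + 21.0528 = 147.038 + 21.0528 = 168.091.
Reliability = 168.091 / 224.503 = 0.749.

0.749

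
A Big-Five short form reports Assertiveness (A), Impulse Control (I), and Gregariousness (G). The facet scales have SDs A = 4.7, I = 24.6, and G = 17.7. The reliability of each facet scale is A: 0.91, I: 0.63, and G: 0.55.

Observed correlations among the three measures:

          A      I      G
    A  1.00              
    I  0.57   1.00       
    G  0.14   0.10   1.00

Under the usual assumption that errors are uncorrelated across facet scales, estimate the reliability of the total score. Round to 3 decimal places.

Var(A+I+G) = 4.7² + 24.6² + 17.7² + 2·[4.7·24.6·0.57 + 4.7·17.7·0.14 + 24.6·17.7·0.10] = 940.54 + 242.184 = 1182.72.
Because errors are independent across components, Cov(Tᵢ,Tⱼ) = Cov(Xᵢ,Xⱼ); the off-diagonal part of the true-score variance is the same as above.
True-score variance = [4.7²·0.91 + 24.6²·0.63 + 17.7²·0.55] + 242.184 = 573.662 + 242.184 = 815.846.
Reliability = 815.846 / 1182.72 = 0.690.

0.690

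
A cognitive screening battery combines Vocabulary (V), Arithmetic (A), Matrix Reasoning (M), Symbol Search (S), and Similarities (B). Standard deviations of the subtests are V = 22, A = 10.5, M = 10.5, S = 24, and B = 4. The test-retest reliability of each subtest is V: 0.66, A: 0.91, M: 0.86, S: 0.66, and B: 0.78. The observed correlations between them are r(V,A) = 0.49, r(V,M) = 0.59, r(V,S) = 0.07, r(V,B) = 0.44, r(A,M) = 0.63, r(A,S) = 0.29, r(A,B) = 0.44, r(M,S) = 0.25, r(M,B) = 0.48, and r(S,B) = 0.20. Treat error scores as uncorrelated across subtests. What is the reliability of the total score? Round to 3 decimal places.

Var(V+A+M+S+B) = 22² + 10.5² + 10.5² + 24² + 4² + 2·[22·10.5·0.49 + 22·10.5·0.59 + 22·24·0.07 + 22·4·0.44 + 10.5·10.5·0.63 + 10.5·24·0.29 + 10.5·4·0.44 + 10.5·24·0.25 + 10.5·4·0.48 + 24·4·0.20] = 1296.5 + 1177.08 = 2473.57.
Under uncorrelated errors the observed covariances equal the true-score covariances, so only the own-variance terms attenuate.
True-score variance = [22²·0.66 + 10.5²·0.91 + 10.5²·0.86 + 24²·0.66 + 4²·0.78] + 1177.08 = 907.222 + 1177.08 = 2084.3.
Reliability = 2084.3 / 2473.57 = 0.843.

0.843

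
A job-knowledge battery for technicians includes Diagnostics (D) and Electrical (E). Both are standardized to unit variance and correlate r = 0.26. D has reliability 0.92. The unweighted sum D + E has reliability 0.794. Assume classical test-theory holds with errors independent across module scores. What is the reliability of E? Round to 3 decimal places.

0.561

Var(D+E) = 2 + 2·0.26 = 2.520.
True-score variance = ρ_D + ρ_E + 2·0.26, so 0.794 = (0.92 + ρ_E + 0.52) / 2.520.
ρ_E = 0.794·2.520 − 0.92 − 0.52 = 0.561.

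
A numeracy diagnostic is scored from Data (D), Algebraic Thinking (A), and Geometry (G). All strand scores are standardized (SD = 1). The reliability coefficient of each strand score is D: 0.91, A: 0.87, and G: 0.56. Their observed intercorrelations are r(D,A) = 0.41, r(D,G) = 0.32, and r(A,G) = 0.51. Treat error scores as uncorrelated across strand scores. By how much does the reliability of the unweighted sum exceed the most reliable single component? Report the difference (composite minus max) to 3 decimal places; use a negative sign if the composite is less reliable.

-0.030

Var(sum) = 3 + 2.48 = 5.48; true-score variance = 2.34 + 2.48 = 4.82; composite reliability = 0.8796.
Max component reliability = 0.9100.
Difference = 0.8796 − 0.9100 = -0.030.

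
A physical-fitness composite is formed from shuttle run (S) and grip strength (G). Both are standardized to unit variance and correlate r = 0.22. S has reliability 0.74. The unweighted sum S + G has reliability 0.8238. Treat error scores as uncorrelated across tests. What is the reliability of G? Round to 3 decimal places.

0.830

Var(S+G) = 2 + 2·0.22 = 2.440.
True-score variance = ρ_S + ρ_G + 2·0.22, so 0.8238 = (0.74 + ρ_G + 0.44) / 2.440.
ρ_G = 0.8238·2.440 − 0.74 − 0.44 = 0.830.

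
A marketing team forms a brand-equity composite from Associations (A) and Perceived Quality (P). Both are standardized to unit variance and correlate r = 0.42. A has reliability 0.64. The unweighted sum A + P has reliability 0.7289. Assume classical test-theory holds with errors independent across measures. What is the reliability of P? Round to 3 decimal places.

0.590

Var(A+P) = 2 + 2·0.42 = 2.840.
True-score variance = ρ_A + ρ_P + 2·0.42, so 0.7289 = (0.64 + ρ_P + 0.84) / 2.840.
ρ_P = 0.7289·2.840 − 0.64 − 0.84 = 0.590.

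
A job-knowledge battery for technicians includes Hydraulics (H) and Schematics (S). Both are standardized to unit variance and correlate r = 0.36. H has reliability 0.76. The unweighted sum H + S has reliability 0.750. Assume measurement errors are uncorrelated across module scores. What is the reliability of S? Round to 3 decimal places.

Var(H+S) = 2 + 2·0.36 = 2.720.
True-score variance = ρ_H + ρ_S + 2·0.36, so 0.750 = (0.76 + ρ_S + 0.72) / 2.720.
ρ_S = 0.750·2.720 − 0.76 − 0.72 = 0.560.

0.560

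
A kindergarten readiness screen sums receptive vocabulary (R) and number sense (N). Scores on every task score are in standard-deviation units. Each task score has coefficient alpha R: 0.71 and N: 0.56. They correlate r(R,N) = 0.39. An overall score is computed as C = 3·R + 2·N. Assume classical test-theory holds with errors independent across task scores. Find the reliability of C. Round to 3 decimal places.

Var(C) = 3² + 2² + 2·[6·0.39] = 13 + 4.68 = 17.68.
Under uncorrelated errors the observed covariances equal the true-score covariances, so only the own-variance terms attenuate.
True-score variance = [3²·0.71 + 2²·0.56] + 4.68 = 8.63 + 4.68 = 13.31.
Reliability = 13.31 / 17.68 = 0.753.

0.753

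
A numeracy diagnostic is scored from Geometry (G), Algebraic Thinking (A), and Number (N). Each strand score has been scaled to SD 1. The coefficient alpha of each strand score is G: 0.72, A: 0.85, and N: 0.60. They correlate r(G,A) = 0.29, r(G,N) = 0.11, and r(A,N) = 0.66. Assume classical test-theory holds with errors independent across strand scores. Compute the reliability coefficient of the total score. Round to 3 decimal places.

Var(G+A+N) = 3 + 2·[0.29 + 0.11 + 0.66] = 3 + 2.12 = 5.12.
Because errors are independent across components, Cov(Tᵢ,Tⱼ) = Cov(Xᵢ,Xⱼ); the off-diagonal part of the true-score variance is the same as above.
True-score variance = [0.72 + 0.85 + 0.60] + 2.12 = 2.17 + 2.12 = 4.29.
Reliability = 4.29 / 5.12 = 0.838.

0.838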